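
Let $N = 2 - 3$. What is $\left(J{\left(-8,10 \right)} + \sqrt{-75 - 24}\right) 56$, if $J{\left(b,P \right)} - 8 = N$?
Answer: $392 + 168 i \sqrt{11} \approx 392.0 + 557.19 i$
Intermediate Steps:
$N = -1$ ($N = 2 - 3 = -1$)
$J{\left(b,P \right)} = 7$ ($J{\left(b,P \right)} = 8 - 1 = 7$)
$\left(J{\left(-8,10 \right)} + \sqrt{-75 - 24}\right) 56 = \left(7 + \sqrt{-75 - 24}\right) 56 = \left(7 + \sqrt{-99}\right) 56 = \left(7 + 3 i \sqrt{11}\right) 56 = 392 + 168 i \sqrt{11}$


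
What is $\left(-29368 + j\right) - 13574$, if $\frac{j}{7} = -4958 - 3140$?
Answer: $-99628$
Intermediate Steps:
$j = -56686$ ($j = 7 \left(-4958 - 3140\right) = 7 \left(-8098\right) = -56686$)
$\left(-29368 + j\right) - 13574 = \left(-29368 - 56686\right) - 13574 = -86054 - 13574 = -99628$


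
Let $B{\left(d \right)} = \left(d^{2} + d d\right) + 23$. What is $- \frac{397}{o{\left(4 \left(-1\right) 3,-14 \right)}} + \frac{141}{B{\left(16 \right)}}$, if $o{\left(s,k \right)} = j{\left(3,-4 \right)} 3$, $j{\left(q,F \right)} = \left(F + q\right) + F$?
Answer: $\frac{42902}{1605} \approx 26.73$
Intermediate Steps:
$j{\left(q,F \right)} = q + 2 F$
$o{\left(s,k \right)} = -15$ ($o{\left(s,k \right)} = \left(3 + 2 \left(-4\right)\right) 3 = \left(3 - 8\right) 3 = \left(-5\right) 3 = -15$)
$B{\left(d \right)} = 23 + 2 d^{2}$ ($B{\left(d \right)} = \left(d^{2} + d^{2}\right) + 23 = 2 d^{2} + 23 = 23 + 2 d^{2}$)
$- \frac{397}{o{\left(4 \left(-1\right) 3,-14 \right)}} + \frac{141}{B{\left(16 \right)}} = - \frac{397}{-15} + \frac{141}{23 + 2 \cdot 16^{2}} = \left(-397\right) \left(- \frac{1}{15}\right) + \frac{141}{23 + 2 \cdot 256} = \frac{397}{15} + \frac{141}{23 + 512} = \frac{397}{15} + \frac{141}{535} = \frac{42902}{1605}$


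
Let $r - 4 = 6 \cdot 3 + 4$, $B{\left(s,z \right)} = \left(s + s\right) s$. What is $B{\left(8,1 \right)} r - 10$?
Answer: $3318$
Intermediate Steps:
$B{\left(s,z \right)} = 2 s^{2}$ ($B{\left(s,z \right)} = 2 s s = 2 s^{2}$)
$r = 26$ ($r = 4 + \left(6 \cdot 3 + 4\right) = 4 + \left(18 + 4\right) = 4 + 22 = 26$)
$B{\left(8,1 \right)} r - 10 = 2 \cdot 8^{2} \cdot 26 - 10 = 2 \cdot 64 \cdot 26 - 10 = 128 \cdot 26 - 10 = 3328 - 10 = 3318$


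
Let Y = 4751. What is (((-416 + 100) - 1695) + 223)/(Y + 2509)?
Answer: -149/605 ≈ -0.24628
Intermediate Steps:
(((-416 + 100) - 1695) + 223)/(Y + 2509) = (((-416 + 100) - 1695) + 223)/(4751 + 2509) = ((-316 - 1695) + 223)/7260 = (-2011 + 223)*(1/7260) = -1788*1/7260 = -149/605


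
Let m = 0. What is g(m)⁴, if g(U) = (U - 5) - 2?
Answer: 2401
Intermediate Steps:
g(U) = -7 + U (g(U) = (-5 + U) - 2 = -7 + U)
g(m)⁴ = (-7 + 0)⁴ = (-7)⁴ = 2401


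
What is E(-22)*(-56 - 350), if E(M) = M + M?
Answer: 17864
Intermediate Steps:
E(M) = 2*M
E(-22)*(-56 - 350) = (2*(-22))*(-56 - 350) = -44*(-406) = 17864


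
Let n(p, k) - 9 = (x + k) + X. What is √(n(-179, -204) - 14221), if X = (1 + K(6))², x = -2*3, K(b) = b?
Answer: 3*I*√1597 ≈ 119.89*I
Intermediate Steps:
x = -6
X = 49 (X = (1 + 6)² = 7² = 49)
n(p, k) = 52 + k (n(p, k) = 9 + ((-6 + k) + 49) = 9 + (43 + k) = 52 + k)
√(n(-179, -204) - 14221) = √((52 - 204) - 14221) = √(-152 - 14221) = √(-14373) = 3*I*√1597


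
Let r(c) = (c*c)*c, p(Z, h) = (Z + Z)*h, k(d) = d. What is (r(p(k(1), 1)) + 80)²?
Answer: 7744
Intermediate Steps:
p(Z, h) = 2*Z*h (p(Z, h) = (2*Z)*h = 2*Z*h)
r(c) = c³ (r(c) = c²*c = c³)
(r(p(k(1), 1)) + 80)² = ((2*1*1)³ + 80)² = (2³ + 80)² = (8 + 80)² = 88² = 7744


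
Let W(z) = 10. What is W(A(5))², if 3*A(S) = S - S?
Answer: 100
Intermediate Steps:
A(S) = 0 (A(S) = (S - S)/3 = (⅓)*0 = 0)
W(A(5))² = 10² = 100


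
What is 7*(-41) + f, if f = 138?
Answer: -149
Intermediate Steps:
7*(-41) + f = 7*(-41) + 138 = -287 + 138 = -149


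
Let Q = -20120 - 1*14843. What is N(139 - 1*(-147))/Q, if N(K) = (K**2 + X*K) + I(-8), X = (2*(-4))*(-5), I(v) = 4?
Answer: -93240/34963 ≈ -2.6668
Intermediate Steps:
X = 40 (X = -8*(-5) = 40)
Q = -34963 (Q = -20120 - 14843 = -34963)
N(K) = 4 + K**2 + 40*K (N(K) = (K**2 + 40*K) + 4 = 4 + K**2 + 40*K)
N(139 - 1*(-147))/Q = (4 + (139 - 1*(-147))**2 + 40*(139 - 1*(-147)))/(-34963) = (4 + (139 + 147)**2 + 40*(139 + 147))*(-1/34963) = (4 + 286**2 + 40*286)*(-1/34963) = (4 + 81796 + 11440)*(-1/34963) = 93240*(-1/34963) = -93240/34963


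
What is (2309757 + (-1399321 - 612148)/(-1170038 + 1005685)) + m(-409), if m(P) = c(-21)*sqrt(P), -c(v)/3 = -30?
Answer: 379617503690/164353 + 90*I*sqrt(409) ≈ 2.3098e+6 + 1820.1*I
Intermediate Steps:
c(v) = 90 (c(v) = -3*(-30) = 90)
m(P) = 90*sqrt(P)
(2309757 + (-1399321 - 612148)/(-1170038 + 1005685)) + m(-409) = (2309757 + (-1399321 - 612148)/(-1170038 + 1005685)) + 90*sqrt(-409) = (2309757 - 2011469/(-164353)) + 90*(I*sqrt(409)) = (2309757 - 2011469*(-1/164353)) + 90*I*sqrt(409) = (2309757 + 2011469/164353) + 90*I*sqrt(409) = 379617503690/164353 + 90*I*sqrt(409)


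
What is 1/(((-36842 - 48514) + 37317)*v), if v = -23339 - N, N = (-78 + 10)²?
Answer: 1/1343314557 ≈ 7.4443e-10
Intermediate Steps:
N = 4624 (N = (-68)² = 4624)
v = -27963 (v = -23339 - 1*4624 = -23339 - 4624 = -27963)
1/(((-36842 - 48514) + 37317)*v) = 1/(((-36842 - 48514) + 37317)*(-27963)) = -1/27963/(-85356 + 37317) = -1/27963/(-48039) = -1/48039*(-1/27963) = 1/1343314557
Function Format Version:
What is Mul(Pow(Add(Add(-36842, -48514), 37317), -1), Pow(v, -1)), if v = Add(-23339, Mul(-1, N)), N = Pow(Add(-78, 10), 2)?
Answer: Rational(1, 1343314557) ≈ 7.4443e-10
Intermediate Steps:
N = 4624 (N = Pow(-68, 2) = 4624)
v = -27963 (v = Add(-23339, Mul(-1, 4624)) = Add(-23339, -4624) = -27963)
Mul(Pow(Add(Add(-36842, -48514), 37317), -1), Pow(v, -1)) = Mul(Pow(Add(Add(-36842, -48514), 37317), -1), Pow(-27963, -1)) = Mul(Pow(Add(-85356, 37317), -1), Rational(-1, 27963)) = Mul(Pow(-48039, -1), Rational(-1, 27963)) = Mul(Rational(-1, 48039), Rational(-1, 27963)) = Rational(1, 1343314557)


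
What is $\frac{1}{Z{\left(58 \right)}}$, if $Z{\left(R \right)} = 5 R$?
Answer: $\frac{1}{290} \approx 0.0034483$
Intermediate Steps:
$\frac{1}{Z{\left(58 \right)}} = \frac{1}{5 \cdot 58} = \frac{1}{290}$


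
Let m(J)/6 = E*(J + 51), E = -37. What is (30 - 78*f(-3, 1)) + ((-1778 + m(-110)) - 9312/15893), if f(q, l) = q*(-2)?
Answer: 172938314/15893 ≈ 10881.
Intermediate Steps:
m(J) = -11322 - 222*J (m(J) = 6*(-37*(J + 51)) = 6*(-37*(51 + J)) = 6*(-1887 - 37*J) = -11322 - 222*J)
f(q, l) = -2*q
(30 - 78*f(-3, 1)) + ((-1778 + m(-110)) - 9312/15893) = (30 - (-156)*(-3)) + ((-1778 + (-11322 - 222*(-110))) - 9312/15893) = (30 - 78*6) + ((-1778 + (-11322 + 24420)) - 9312*1/15893) = (30 - 468) + ((-1778 + 13098) - 9312/15893) = -438 + (11320 - 9312/15893) = -438 + 179899448/15893 = 172938314/15893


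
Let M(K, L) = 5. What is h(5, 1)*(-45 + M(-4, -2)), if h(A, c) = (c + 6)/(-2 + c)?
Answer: 280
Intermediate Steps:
h(A, c) = (6 + c)/(-2 + c)
h(5, 1)*(-45 + M(-4, -2)) = ((6 + 1)/(-2 + 1))*(-45 + 5) = (7/(-1))*(-40) = -1*7*(-40) = -7*(-40) = 280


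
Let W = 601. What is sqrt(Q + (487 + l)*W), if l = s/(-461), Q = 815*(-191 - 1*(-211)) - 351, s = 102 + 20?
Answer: sqrt(65557829914)/461 ≈ 555.41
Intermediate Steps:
s = 122
Q = 15949 (Q = 815*(-191 + 211) - 351 = 815*20 - 351 = 16300 - 351 = 15949)
l = -122/461 (l = 122/(-461) = 122*(-1/461) = -122/461 ≈ -0.26464)
sqrt(Q + (487 + l)*W) = sqrt(15949 + (487 - 122/461)*601) = sqrt(15949 + (224385/461)*601) = sqrt(15949 + 134855385/461) = sqrt(142207874/461) = sqrt(65557829914)/461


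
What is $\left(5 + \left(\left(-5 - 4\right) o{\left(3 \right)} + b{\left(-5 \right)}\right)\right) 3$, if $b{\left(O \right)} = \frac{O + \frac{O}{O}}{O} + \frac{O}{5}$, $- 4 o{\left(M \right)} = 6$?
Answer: $\frac{549}{10} \approx 54.9$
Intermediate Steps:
$o{\left(M \right)} = - \frac{3}{2}$ ($o{\left(M \right)} = \left(- \frac{1}{4}\right) 6 = - \frac{3}{2}$)
$b{\left(O \right)} = \frac{O}{5} + \frac{1 + O}{O}$ ($b{\left(O \right)} = \frac{O + 1}{O} + O \frac{1}{5} = \frac{1 + O}{O} + \frac{O}{5} = \frac{O}{5} + \frac{1 + O}{O}$)
$\left(5 + \left(\left(-5 - 4\right) o{\left(3 \right)} + b{\left(-5 \right)}\right)\right) 3 = \left(5 + \left(\left(-5 - 4\right) \left(- \frac{3}{2}\right) + \left(1 + \frac{1}{-5} + \frac{1}{5} \left(-5\right)\right)\right)\right) 3 = \left(5 - - \frac{133}{10}\right) 3 = \left(5 + \left(\frac{27}{2} - \frac{1}{5}\right)\right) 3 = \left(5 + \frac{133}{10}\right) 3 = \frac{183}{10} \cdot 3 = \frac{549}{10}$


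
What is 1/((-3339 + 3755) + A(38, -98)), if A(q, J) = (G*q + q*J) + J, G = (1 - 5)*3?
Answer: -1/3862 ≈ -0.00025893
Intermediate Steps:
G = -12 (G = -4*3 = -12)
A(q, J) = J - 12*q + J*q (A(q, J) = (-12*q + q*J) + J = (-12*q + J*q) + J = J - 12*q + J*q)
1/((-3339 + 3755) + A(38, -98)) = 1/((-3339 + 3755) + (-98 - 12*38 - 98*38)) = 1/(416 + (-98 - 456 - 3724)) = 1/(416 - 4278) = 1/(-3862) = -1/3862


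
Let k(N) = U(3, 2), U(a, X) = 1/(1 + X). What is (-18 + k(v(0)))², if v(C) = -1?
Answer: 2809/9 ≈ 312.11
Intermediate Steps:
k(N) = ⅓ (k(N) = 1/(1 + 2) = 1/3 = ⅓)
(-18 + k(v(0)))² = (-18 + ⅓)² = (-53/3)² = 2809/9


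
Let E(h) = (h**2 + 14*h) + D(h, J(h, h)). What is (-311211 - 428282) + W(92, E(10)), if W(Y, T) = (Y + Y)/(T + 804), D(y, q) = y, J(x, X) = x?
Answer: -389712719/527 ≈ -7.3949e+5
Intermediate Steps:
E(h) = h**2 + 15*h (E(h) = (h**2 + 14*h) + h = h**2 + 15*h)
W(Y, T) = 2*Y/(804 + T) (W(Y, T) = (2*Y)/(804 + T) = 2*Y/(804 + T))
(-311211 - 428282) + W(92, E(10)) = (-311211 - 428282) + 2*92/(804 + 10*(15 + 10)) = -739493 + 2*92/(804 + 10*25) = -739493 + 2*92/(804 + 250) = -739493 + 2*92/1054 = -739493 + 2*92*(1/1054) = -739493 + 92/527 = -389712719/527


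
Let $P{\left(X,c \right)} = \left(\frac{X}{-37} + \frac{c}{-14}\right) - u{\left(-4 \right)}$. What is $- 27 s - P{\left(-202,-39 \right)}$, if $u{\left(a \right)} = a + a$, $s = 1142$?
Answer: $- \frac{15980427}{518} \approx -30850.0$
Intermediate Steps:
$u{\left(a \right)} = 2 a$
$P{\left(X,c \right)} = 8 - \frac{c}{14} - \frac{X}{37}$ ($P{\left(X,c \right)} = \left(\frac{X}{-37} + \frac{c}{-14}\right) - 2 \left(-4\right) = \left(X \left(- \frac{1}{37}\right) + c \left(- \frac{1}{14}\right)\right) - -8 = \left(- \frac{X}{37} - \frac{c}{14}\right) + 8 = \left(- \frac{c}{14} - \frac{X}{37}\right) + 8 = 8 - \frac{c}{14} - \frac{X}{37}$)
$- 27 s - P{\left(-202,-39 \right)} = \left(-27\right) 1142 - \left(8 - - \frac{39}{14} - - \frac{202}{37}\right) = -30834 - \left(8 + \frac{39}{14} + \frac{202}{37}\right) = -30834 - \frac{8415}{518} = - \frac{15980427}{518}$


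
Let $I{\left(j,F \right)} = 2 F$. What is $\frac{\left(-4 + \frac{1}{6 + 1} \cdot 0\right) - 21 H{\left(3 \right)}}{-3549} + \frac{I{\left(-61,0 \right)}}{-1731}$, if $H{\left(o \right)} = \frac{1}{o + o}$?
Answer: $\frac{5}{2366} \approx 0.0021133$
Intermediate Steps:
$H{\left(o \right)} = \frac{1}{2 o}$
$\frac{\left(-4 + \frac{1}{6 + 1} \cdot 0\right) - 21 H{\left(3 \right)}}{-3549} + \frac{I{\left(-61,0 \right)}}{-1731} = \frac{\left(-4 + \frac{1}{6 + 1} \cdot 0\right) - 21 \frac{1}{2 \cdot 3}}{-3549} + \frac{2 \cdot 0}{-1731} = \left(\left(-4 + \frac{1}{7} \cdot 0\right) - 21 \cdot \frac{1}{2} \cdot \frac{1}{3}\right) \left(- \frac{1}{3549}\right) + 0 \left(- \frac{1}{1731}\right) = \left(\left(-4 + \frac{1}{7} \cdot 0\right) - \frac{7}{2}\right) \left(- \frac{1}{3549}\right) + 0 = \left(\left(-4 + 0\right) - \frac{7}{2}\right) \left(- \frac{1}{3549}\right) + 0 = \left(-4 - \frac{7}{2}\right) \left(- \frac{1}{3549}\right) + 0 = \left(- \frac{15}{2}\right) \left(- \frac{1}{3549}\right) + 0 = \frac{5}{2366} + 0 = \frac{5}{2366}$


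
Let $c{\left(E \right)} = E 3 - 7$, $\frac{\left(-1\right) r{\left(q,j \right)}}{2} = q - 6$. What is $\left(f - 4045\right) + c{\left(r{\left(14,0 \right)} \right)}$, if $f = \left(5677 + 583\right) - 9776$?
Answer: $-7616$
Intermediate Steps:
$r{\left(q,j \right)} = 12 - 2 q$ ($r{\left(q,j \right)} = - 2 \left(q - 6\right) = - 2 \left(-6 + q\right) = 12 - 2 q$)
$f = -3516$ ($f = 6260 - 9776 = -3516$)
$c{\left(E \right)} = -7 + 3 E$ ($c{\left(E \right)} = 3 E - 7 = -7 + 3 E$)
$\left(f - 4045\right) + c{\left(r{\left(14,0 \right)} \right)} = \left(-3516 - 4045\right) + \left(-7 + 3 \left(12 - 28\right)\right) = -7561 + \left(-7 + 3 \left(12 - 28\right)\right) = -7561 + \left(-7 + 3 \left(-16\right)\right) = -7561 - 55 = -7616$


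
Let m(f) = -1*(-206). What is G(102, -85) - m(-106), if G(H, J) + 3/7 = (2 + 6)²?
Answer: -997/7 ≈ -142.43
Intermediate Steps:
m(f) = 206
G(H, J) = 445/7 (G(H, J) = -3/7 + (2 + 6)² = -3/7 + 8² = -3/7 + 64 = 445/7)
G(102, -85) - m(-106) = 445/7 - 1*206 = 445/7 - 206 = -997/7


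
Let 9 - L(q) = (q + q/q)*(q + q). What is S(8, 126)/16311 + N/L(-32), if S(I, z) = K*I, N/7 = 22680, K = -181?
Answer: -518478832/6442845 ≈ -80.474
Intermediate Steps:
L(q) = 9 - 2*q*(1 + q) (L(q) = 9 - (q + q/q)*(q + q) = 9 - (q + 1)*2*q = 9 - (1 + q)*2*q = 9 - 2*q*(1 + q))
N = 158760 (N = 7*22680 = 158760)
S(I, z) = -181*I
S(8, 126)/16311 + N/L(-32) = -181*8/16311 + 158760/(9 - 2*(-32) - 2*(-32)**2) = -1448*1/16311 + 158760/(9 + 64 - 2*1024) = -1448/16311 + 158760/(9 + 64 - 2048) = -1448/16311 + 158760/(-1975) = -1448/16311 + 158760*(-1/1975) = -1448/16311 - 31752/395 = -518478832/6442845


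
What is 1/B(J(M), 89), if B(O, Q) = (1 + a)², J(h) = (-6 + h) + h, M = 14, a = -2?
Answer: 1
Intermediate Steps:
J(h) = -6 + 2*h
B(O, Q) = 1 (B(O, Q) = (1 - 2)² = (-1)² = 1)
1/B(J(M), 89) = 1/1 = 1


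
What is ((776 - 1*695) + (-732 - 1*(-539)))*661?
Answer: -74032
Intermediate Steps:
((776 - 1*695) + (-732 - 1*(-539)))*661 = ((776 - 695) + (-732 + 539))*661 = (81 - 193)*661 = -112*661 = -74032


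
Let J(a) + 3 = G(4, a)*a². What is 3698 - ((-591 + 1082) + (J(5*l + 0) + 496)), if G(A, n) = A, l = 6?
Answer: -886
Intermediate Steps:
J(a) = -3 + 4*a²
3698 - ((-591 + 1082) + (J(5*l + 0) + 496)) = 3698 - ((-591 + 1082) + ((-3 + 4*(5*6 + 0)²) + 496)) = 3698 - (491 + ((-3 + 4*(30 + 0)²) + 496)) = 3698 - (491 + ((-3 + 4*30²) + 496)) = 3698 - (491 + ((-3 + 4*900) + 496)) = 3698 - (491 + ((-3 + 3600) + 496)) = 3698 - (491 + (3597 + 496)) = 3698 - (491 + 4093) = 3698 - 1*4584 = 3698 - 4584 = -886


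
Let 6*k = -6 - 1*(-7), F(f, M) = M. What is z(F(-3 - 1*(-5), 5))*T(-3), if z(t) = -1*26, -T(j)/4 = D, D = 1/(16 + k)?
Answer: 624/97 ≈ 6.4330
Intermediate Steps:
k = ⅙ (k = (-6 - 1*(-7))/6 = (-6 + 7)/6 = (⅙)*1 = ⅙ ≈ 0.16667)
D = 6/97 (D = 1/(16 + ⅙) = 1/(97/6) = 6/97 ≈ 0.061856)
T(j) = -24/97 (T(j) = -4*6/97 = -24/97)
z(t) = -26
z(F(-3 - 1*(-5), 5))*T(-3) = -26*(-24/97) = 624/97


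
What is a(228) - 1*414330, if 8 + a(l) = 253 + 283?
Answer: -413802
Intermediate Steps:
a(l) = 528 (a(l) = -8 + (253 + 283) = -8 + 536 = 528)
a(228) - 1*414330 = 528 - 1*414330 = 528 - 414330 = -413802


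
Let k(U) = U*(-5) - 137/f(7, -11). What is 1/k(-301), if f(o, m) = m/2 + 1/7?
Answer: 75/114793 ≈ 0.00065335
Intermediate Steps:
f(o, m) = 1/7 + m/2 (f(o, m) = m*(1/2) + 1*(1/7) = m/2 + 1/7 = 1/7 + m/2)
k(U) = 1918/75 - 5*U (k(U) = U*(-5) - 137/(1/7 + (1/2)*(-11)) = -5*U - 137/(1/7 - 11/2) = -5*U - 137/(-75/14) = -5*U - 137*(-14/75) = -5*U + 1918/75 = 1918/75 - 5*U)
1/k(-301) = 1/(1918/75 - 5*(-301)) = 1/(1918/75 + 1505) = 1/(114793/75) = 75/114793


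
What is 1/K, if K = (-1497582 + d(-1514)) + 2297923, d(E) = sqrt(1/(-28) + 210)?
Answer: 22409548/17935280049989 - 2*sqrt(41153)/17935280049989 ≈ 1.2494e-6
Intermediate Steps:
d(E) = sqrt(41153)/14 (d(E) = sqrt(-1/28 + 210) = sqrt(5879/28) = sqrt(41153)/14)
K = 800341 + sqrt(41153)/14 (K = (-1497582 + sqrt(41153)/14) + 2297923 = 800341 + sqrt(41153)/14 ≈ 8.0036e+5)
1/K = 1/(800341 + sqrt(41153)/14)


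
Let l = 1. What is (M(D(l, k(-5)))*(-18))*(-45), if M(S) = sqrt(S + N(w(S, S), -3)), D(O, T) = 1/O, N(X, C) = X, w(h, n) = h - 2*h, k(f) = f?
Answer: 0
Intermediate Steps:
w(h, n) = -h
M(S) = 0 (M(S) = sqrt(S - S) = sqrt(0) = 0)
(M(D(l, k(-5)))*(-18))*(-45) = (0*(-18))*(-45) = 0*(-45) = 0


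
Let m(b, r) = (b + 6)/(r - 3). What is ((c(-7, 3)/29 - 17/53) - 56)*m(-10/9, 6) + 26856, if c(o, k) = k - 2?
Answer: 1110690616/41499 ≈ 26764.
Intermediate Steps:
c(o, k) = -2 + k
m(b, r) = (6 + b)/(-3 + r)
((c(-7, 3)/29 - 17/53) - 56)*m(-10/9, 6) + 26856 = (((-2 + 3)/29 - 17/53) - 56)*((6 - 10/9)/(-3 + 6)) + 26856 = ((1*(1/29) - 17*1/53) - 56)*((6 - 10*⅑)/3) + 26856 = ((1/29 - 17/53) - 56)*((6 - 10/9)/3) + 26856 = (-440/1537 - 56)*((⅓)*(44/9)) + 26856 = -86512/1537*44/27 + 26856 = -3806528/41499 + 26856 = 1110690616/41499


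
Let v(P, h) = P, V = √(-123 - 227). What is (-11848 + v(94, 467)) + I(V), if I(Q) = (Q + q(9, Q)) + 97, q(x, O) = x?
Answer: -11648 + 5*I*√14 ≈ -11648.0 + 18.708*I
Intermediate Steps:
V = 5*I*√14 (V = √(-350) = 5*I*√14 ≈ 18.708*I)
I(Q) = 106 + Q (I(Q) = (Q + 9) + 97 = (9 + Q) + 97 = 106 + Q)
(-11848 + v(94, 467)) + I(V) = (-11848 + 94) + (106 + 5*I*√14) = -11754 + (106 + 5*I*√14) = -11648 + 5*I*√14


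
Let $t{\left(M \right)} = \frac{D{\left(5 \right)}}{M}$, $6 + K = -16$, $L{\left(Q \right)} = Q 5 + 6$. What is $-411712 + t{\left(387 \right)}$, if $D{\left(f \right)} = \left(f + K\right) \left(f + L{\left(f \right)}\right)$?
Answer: $- \frac{17703684}{43} \approx -4.1171 \cdot 10^{5}$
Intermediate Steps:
$L{\left(Q \right)} = 6 + 5 Q$ ($L{\left(Q \right)} = 5 Q + 6 = 6 + 5 Q$)
$K = -22$ ($K = -6 - 16 = -22$)
$D{\left(f \right)} = \left(-22 + f\right) \left(6 + 6 f\right)$ ($D{\left(f \right)} = \left(f - 22\right) \left(f + \left(6 + 5 f\right)\right) = \left(-22 + f\right) \left(6 + 6 f\right)$)
$t{\left(M \right)} = - \frac{612}{M}$ ($t{\left(M \right)} = \frac{-132 - 630 + 6 \cdot 5^{2}}{M} = \frac{-132 - 630 + 6 \cdot 25}{M} = \frac{-132 - 630 + 150}{M} = - \frac{612}{M}$)
$-411712 + t{\left(387 \right)} = -411712 - \frac{612}{387} = -411712 - \frac{68}{43} = - \frac{17703684}{43}$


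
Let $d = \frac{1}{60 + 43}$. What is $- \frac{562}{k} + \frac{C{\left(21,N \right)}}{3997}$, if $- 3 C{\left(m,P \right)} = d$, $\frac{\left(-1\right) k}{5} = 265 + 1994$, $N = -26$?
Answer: $\frac{231366577}{4650049845} \approx 0.049756$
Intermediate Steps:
$d = \frac{1}{103} \approx 0.0097087$
$k = -11295$ ($k = - 5 \left(265 + 1994\right) = \left(-5\right) 2259 = -11295$)
$C{\left(m,P \right)} = - \frac{1}{309}$ ($C{\left(m,P \right)} = \left(- \frac{1}{3}\right) \frac{1}{103} = - \frac{1}{309}$)
$- \frac{562}{k} + \frac{C{\left(21,N \right)}}{3997} = - \frac{562}{-11295} - \frac{1}{309 \cdot 3997} = \left(-562\right) \left(- \frac{1}{11295}\right) - \frac{1}{1235073} = \frac{562}{11295} - \frac{1}{1235073} = \frac{231366577}{4650049845}$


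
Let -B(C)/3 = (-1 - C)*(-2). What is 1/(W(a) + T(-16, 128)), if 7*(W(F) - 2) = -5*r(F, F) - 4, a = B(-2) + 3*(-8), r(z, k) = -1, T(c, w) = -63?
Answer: -7/426 ≈ -0.016432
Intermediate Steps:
B(C) = -6 - 6*C (B(C) = -3*(-1 - C)*(-2) = -3*(2 + 2*C) = -6 - 6*C)
a = -18 (a = (-6 - 6*(-2)) + 3*(-8) = (-6 + 12) - 24 = 6 - 24 = -18)
W(F) = 15/7 (W(F) = 2 + (-5*(-1) - 4)/7 = 2 + (5 - 4)/7 = 2 + (⅐)*1 = 2 + ⅐ = 15/7)
1/(W(a) + T(-16, 128)) = 1/(15/7 - 63) = 1/(-426/7) = -7/426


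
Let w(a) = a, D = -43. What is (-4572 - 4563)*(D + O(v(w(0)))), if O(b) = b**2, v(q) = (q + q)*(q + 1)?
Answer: 392805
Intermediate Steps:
v(q) = 2*q*(1 + q) (v(q) = (2*q)*(1 + q) = 2*q*(1 + q))
(-4572 - 4563)*(D + O(v(w(0)))) = (-4572 - 4563)*(-43 + (2*0*(1 + 0))**2) = -9135*(-43 + (2*0*1)**2) = -9135*(-43 + 0**2) = -9135*(-43 + 0) = -9135*(-43) = 392805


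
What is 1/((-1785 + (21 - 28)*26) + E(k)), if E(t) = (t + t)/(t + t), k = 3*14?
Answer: -1/1966 ≈ -0.00050865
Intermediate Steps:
k = 42
E(t) = 1 (E(t) = (2*t)/((2*t)) = (2*t)*(1/(2*t)) = 1)
1/((-1785 + (21 - 28)*26) + E(k)) = 1/((-1785 + (21 - 28)*26) + 1) = 1/((-1785 - 7*26) + 1) = 1/((-1785 - 182) + 1) = 1/(-1967 + 1) = 1/(-1966) = -1/1966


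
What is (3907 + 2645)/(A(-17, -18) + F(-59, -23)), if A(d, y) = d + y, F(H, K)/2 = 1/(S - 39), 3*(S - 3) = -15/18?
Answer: -4278456/22891 ≈ -186.91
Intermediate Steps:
S = 49/18 (S = 3 + (-15/18)/3 = 3 + (-15*1/18)/3 = 3 + (⅓)*(-⅚) = 3 - 5/18 = 49/18 ≈ 2.7222)
F(H, K) = -36/653 (F(H, K) = 2/(49/18 - 39) = 2/(-653/18) = 2*(-18/653) = -36/653)
(3907 + 2645)/(A(-17, -18) + F(-59, -23)) = (3907 + 2645)/((-17 - 18) - 36/653) = 6552/(-35 - 36/653) = 6552/(-22891/653) = 6552*(-653/22891) = -4278456/22891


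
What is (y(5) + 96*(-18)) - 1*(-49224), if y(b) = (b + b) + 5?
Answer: 47511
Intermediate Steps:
y(b) = 5 + 2*b (y(b) = 2*b + 5 = 5 + 2*b)
(y(5) + 96*(-18)) - 1*(-49224) = ((5 + 2*5) + 96*(-18)) - 1*(-49224) = ((5 + 10) - 1728) + 49224 = (15 - 1728) + 49224 = -1713 + 49224 = 47511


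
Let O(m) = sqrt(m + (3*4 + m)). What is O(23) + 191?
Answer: 191 + sqrt(58) ≈ 198.62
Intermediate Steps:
O(m) = sqrt(12 + 2*m) (O(m) = sqrt(m + (12 + m)) = sqrt(12 + 2*m))
O(23) + 191 = sqrt(12 + 2*23) + 191 = sqrt(12 + 46) + 191 = sqrt(58) + 191 = 191 + sqrt(58)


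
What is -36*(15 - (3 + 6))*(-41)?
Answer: 8856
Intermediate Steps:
-36*(15 - (3 + 6))*(-41) = -36*(15 - 1*9)*(-41) = -36*(15 - 9)*(-41) = -36*6*(-41) = -216*(-41) = 8856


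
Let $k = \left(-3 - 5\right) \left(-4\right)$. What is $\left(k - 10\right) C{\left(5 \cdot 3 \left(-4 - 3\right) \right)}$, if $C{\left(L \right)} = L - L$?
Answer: $0$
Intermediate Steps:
$C{\left(L \right)} = 0$
$k = 32$ ($k = \left(-8\right) \left(-4\right) = 32$)
$\left(k - 10\right) C{\left(5 \cdot 3 \left(-4 - 3\right) \right)} = \left(32 - 10\right) 0 = 22 \cdot 0 = 0$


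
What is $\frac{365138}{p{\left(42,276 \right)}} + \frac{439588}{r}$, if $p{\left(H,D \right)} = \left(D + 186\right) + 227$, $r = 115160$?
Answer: $\frac{10588042053}{19836310} \approx 533.77$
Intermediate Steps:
$p{\left(H,D \right)} = 413 + D$ ($p{\left(H,D \right)} = \left(186 + D\right) + 227 = 413 + D$)
$\frac{365138}{p{\left(42,276 \right)}} + \frac{439588}{r} = \frac{365138}{413 + 276} + \frac{439588}{115160} = \frac{365138}{689} + 439588 \cdot \frac{1}{115160} = 365138 \cdot \frac{1}{689} + \frac{109897}{28790} = \frac{365138}{689} + \frac{109897}{28790} = \frac{10588042053}{19836310}$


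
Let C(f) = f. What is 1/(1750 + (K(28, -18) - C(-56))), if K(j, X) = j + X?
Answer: 1/1816 ≈ 0.00055066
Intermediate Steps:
K(j, X) = X + j
1/(1750 + (K(28, -18) - C(-56))) = 1/(1750 + ((-18 + 28) - 1*(-56))) = 1/(1750 + (10 + 56)) = 1/(1750 + 66) = 1/1816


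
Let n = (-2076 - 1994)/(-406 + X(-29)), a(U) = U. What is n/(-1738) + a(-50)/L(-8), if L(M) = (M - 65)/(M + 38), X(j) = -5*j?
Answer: 30914995/1505187 ≈ 20.539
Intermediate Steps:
L(M) = (-65 + M)/(38 + M)
n = 4070/261 (n = (-2076 - 1994)/(-406 - 5*(-29)) = -4070/(-406 + 145) = -4070/(-261) = -4070*(-1/261) = 4070/261 ≈ 15.594)
n/(-1738) + a(-50)/L(-8) = (4070/261)/(-1738) - 50*(38 - 8)/(-65 - 8) = (4070/261)*(-1/1738) - 50/(-73/30) = -185/20619 - 50/((1/30)*(-73)) = -185/20619 - 50/(-73/30) = -185/20619 - 50*(-30/73) = -185/20619 + 1500/73 = 30914995/1505187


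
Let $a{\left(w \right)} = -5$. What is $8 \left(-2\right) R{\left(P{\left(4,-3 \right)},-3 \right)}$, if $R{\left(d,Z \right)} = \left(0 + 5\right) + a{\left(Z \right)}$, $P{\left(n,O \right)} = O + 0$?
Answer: $0$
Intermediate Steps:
$P{\left(n,O \right)} = O$
$R{\left(d,Z \right)} = 0$ ($R{\left(d,Z \right)} = \left(0 + 5\right) - 5 = 5 - 5 = 0$)
$8 \left(-2\right) R{\left(P{\left(4,-3 \right)},-3 \right)} = 8 \left(-2\right) 0 = \left(-16\right) 0 = 0$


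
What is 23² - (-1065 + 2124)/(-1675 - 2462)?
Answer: 729844/1379 ≈ 529.26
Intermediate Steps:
23² - (-1065 + 2124)/(-1675 - 2462) = 529 - 1059/(-4137) = 529 - 1059*(-1)/4137 = 529 - 1*(-353/1379) = 529 + 353/1379 = 729844/1379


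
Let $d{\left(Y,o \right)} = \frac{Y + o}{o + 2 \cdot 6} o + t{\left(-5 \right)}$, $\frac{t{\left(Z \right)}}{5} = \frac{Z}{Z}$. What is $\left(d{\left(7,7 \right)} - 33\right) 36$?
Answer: $- \frac{15624}{19} \approx -822.32$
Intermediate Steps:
$t{\left(Z \right)} = 5$ ($t{\left(Z \right)} = 5 \frac{Z}{Z} = 5 \cdot 1 = 5$)
$d{\left(Y,o \right)} = 5 + \frac{o \left(Y + o\right)}{12 + o}$ ($d{\left(Y,o \right)} = \frac{Y + o}{o + 2 \cdot 6} o + 5 = \frac{Y + o}{o + 12} o + 5 = \frac{Y + o}{12 + o} o + 5 = \frac{o \left(Y + o\right)}{12 + o} + 5 = 5 + \frac{o \left(Y + o\right)}{12 + o}$)
$\left(d{\left(7,7 \right)} - 33\right) 36 = \left(\frac{60 + 7^{2} + 5 \cdot 7 + 7 \cdot 7}{12 + 7} - 33\right) 36 = \left(\frac{60 + 49 + 35 + 49}{19} - 33\right) 36 = \left(\frac{1}{19} \cdot 193 - 33\right) 36 = \left(\frac{193}{19} - 33\right) 36 = \left(- \frac{434}{19}\right) 36 = - \frac{15624}{19}$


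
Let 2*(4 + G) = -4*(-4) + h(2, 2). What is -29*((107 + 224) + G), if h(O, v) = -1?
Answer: -19401/2 ≈ -9700.5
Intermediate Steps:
G = 7/2 (G = -4 + (-4*(-4) - 1)/2 = -4 + (16 - 1)/2 = -4 + (½)*15 = -4 + 15/2 = 7/2 ≈ 3.5000)
-29*((107 + 224) + G) = -29*((107 + 224) + 7/2) = -29*(331 + 7/2) = -29*669/2 = -19401/2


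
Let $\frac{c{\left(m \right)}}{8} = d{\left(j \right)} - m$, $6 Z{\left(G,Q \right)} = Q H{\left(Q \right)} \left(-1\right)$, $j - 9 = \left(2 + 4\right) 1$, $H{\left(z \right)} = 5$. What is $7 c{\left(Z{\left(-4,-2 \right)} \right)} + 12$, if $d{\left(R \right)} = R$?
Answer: $\frac{2276}{3} \approx 758.67$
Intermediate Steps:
$j = 15$ ($j = 9 + \left(2 + 4\right) 1 = 9 + 6 \cdot 1 = 9 + 6 = 15$)
$Z{\left(G,Q \right)} = - \frac{5 Q}{6}$ ($Z{\left(G,Q \right)} = \frac{Q 5 \left(-1\right)}{6} = \frac{5 Q \left(-1\right)}{6} = \frac{\left(-5\right) Q}{6} = - \frac{5 Q}{6}$)
$c{\left(m \right)} = 120 - 8 m$ ($c{\left(m \right)} = 8 \left(15 - m\right) = 120 - 8 m$)
$7 c{\left(Z{\left(-4,-2 \right)} \right)} + 12 = 7 \left(120 - 8 \left(\left(- \frac{5}{6}\right) \left(-2\right)\right)\right) + 12 = 7 \left(120 - \frac{40}{3}\right) + 12 = 7 \cdot \frac{320}{3} + 12 = \frac{2240}{3} + 12 = \frac{2276}{3}$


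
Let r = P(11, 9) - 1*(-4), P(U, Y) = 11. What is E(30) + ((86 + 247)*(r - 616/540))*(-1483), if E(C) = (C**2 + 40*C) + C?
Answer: -102631691/15 ≈ -6.8421e+6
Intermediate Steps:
r = 15 (r = 11 - 1*(-4) = 11 + 4 = 15)
E(C) = C**2 + 41*C
E(30) + ((86 + 247)*(r - 616/540))*(-1483) = 30*(41 + 30) + ((86 + 247)*(15 - 616/540))*(-1483) = 30*71 + (333*(15 - 616*1/540))*(-1483) = 2130 + (333*(15 - 154/135))*(-1483) = 2130 + (333*(1871/135))*(-1483) = 2130 + (69227/15)*(-1483) = 2130 - 102663641/15 = -102631691/15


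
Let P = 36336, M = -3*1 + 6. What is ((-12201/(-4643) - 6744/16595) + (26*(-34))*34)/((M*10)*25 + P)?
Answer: -330808745651/408213999330 ≈ -0.81038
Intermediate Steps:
M = 3 (M = -3 + 6 = 3)
((-12201/(-4643) - 6744/16595) + (26*(-34))*34)/((M*10)*25 + P) = ((-12201/(-4643) - 6744/16595) + (26*(-34))*34)/((3*10)*25 + 36336) = ((-12201*(-1/4643) - 6744*1/16595) - 884*34)/(30*25 + 36336) = ((12201/4643 - 6744/16595) - 30056)/(750 + 36336) = (171163203/77050585 - 30056)/37086 = -2315661219557/77050585*1/37086 = -330808745651/408213999330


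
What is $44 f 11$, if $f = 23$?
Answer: $11132$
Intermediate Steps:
$44 f 11 = 44 \cdot 23 \cdot 11 = 1012 \cdot 11 = 11132$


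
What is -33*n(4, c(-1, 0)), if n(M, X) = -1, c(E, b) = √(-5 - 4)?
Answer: 33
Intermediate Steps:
c(E, b) = 3*I (c(E, b) = √(-9) = 3*I)
-33*n(4, c(-1, 0)) = -33*(-1) = 33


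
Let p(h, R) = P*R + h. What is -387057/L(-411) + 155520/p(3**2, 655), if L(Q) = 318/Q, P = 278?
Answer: 9656145377211/19302494 ≈ 5.0025e+5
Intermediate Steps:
p(h, R) = h + 278*R (p(h, R) = 278*R + h = h + 278*R)
-387057/L(-411) + 155520/p(3**2, 655) = -387057/(318/(-411)) + 155520/(3**2 + 278*655) = -387057/(318*(-1/411)) + 155520/(9 + 182090) = -387057/(-106/137) + 155520/182099 = -387057*(-137/106) + 155520*(1/182099) = 53026809/106 + 155520/182099 = 9656145377211/19302494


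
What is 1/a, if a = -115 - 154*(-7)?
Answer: 1/963 ≈ 0.0010384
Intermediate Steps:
a = 963 (a = -115 + 1078 = 963)
1/a = 1/963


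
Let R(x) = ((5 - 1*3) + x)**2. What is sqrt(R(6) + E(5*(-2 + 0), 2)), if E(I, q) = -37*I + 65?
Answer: sqrt(499) ≈ 22.338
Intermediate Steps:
R(x) = (2 + x)**2 (R(x) = ((5 - 3) + x)**2 = (2 + x)**2)
E(I, q) = 65 - 37*I
sqrt(R(6) + E(5*(-2 + 0), 2)) = sqrt((2 + 6)**2 + (65 - 185*(-2 + 0))) = sqrt(8**2 + (65 - 185*(-2))) = sqrt(64 + (65 - 37*(-10))) = sqrt(64 + (65 + 370)) = sqrt(64 + 435) = sqrt(499)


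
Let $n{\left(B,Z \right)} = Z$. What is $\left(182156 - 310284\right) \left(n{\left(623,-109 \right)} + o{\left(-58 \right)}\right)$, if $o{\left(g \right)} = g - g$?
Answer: $13965952$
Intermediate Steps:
$o{\left(g \right)} = 0$
$\left(182156 - 310284\right) \left(n{\left(623,-109 \right)} + o{\left(-58 \right)}\right) = \left(182156 - 310284\right) \left(-109 + 0\right) = \left(-128128\right) \left(-109\right) = 13965952$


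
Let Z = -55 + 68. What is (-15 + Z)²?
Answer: 4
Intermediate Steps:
Z = 13
(-15 + Z)² = (-15 + 13)² = (-2)² = 4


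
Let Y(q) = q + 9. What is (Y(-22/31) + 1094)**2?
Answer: 1167657241/961 ≈ 1.2150e+6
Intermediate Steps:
Y(q) = 9 + q
(Y(-22/31) + 1094)**2 = ((9 - 22/31) + 1094)**2 = (257/31 + 1094)**2 = (34171/31)**2 = 1167657241/961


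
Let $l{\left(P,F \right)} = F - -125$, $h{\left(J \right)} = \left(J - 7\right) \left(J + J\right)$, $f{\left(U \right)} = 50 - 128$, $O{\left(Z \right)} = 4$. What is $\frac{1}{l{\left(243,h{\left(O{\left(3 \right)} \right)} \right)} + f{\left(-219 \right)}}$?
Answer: $\frac{1}{23} \approx 0.043478$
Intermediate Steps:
$f{\left(U \right)} = -78$
$h{\left(J \right)} = 2 J \left(-7 + J\right)$ ($h{\left(J \right)} = \left(-7 + J\right) 2 J = 2 J \left(-7 + J\right)$)
$l{\left(P,F \right)} = 125 + F$ ($l{\left(P,F \right)} = F + 125 = 125 + F$)
$\frac{1}{l{\left(243,h{\left(O{\left(3 \right)} \right)} \right)} + f{\left(-219 \right)}} = \frac{1}{\left(125 + 2 \cdot 4 \left(-7 + 4\right)\right) - 78} = \frac{1}{\left(125 + 2 \cdot 4 \left(-3\right)\right) - 78} = \frac{1}{\left(125 - 24\right) - 78} = \frac{1}{101 - 78} = \frac{1}{23}$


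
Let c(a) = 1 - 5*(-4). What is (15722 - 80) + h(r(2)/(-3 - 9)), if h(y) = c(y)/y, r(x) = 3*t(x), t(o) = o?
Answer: 15600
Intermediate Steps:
c(a) = 21 (c(a) = 1 + 20 = 21)
r(x) = 3*x
h(y) = 21/y
(15722 - 80) + h(r(2)/(-3 - 9)) = (15722 - 80) + 21/(((3*2)/(-3 - 9))) = 15642 + 21/((6/(-12))) = 15642 + 21/((-1/12*6)) = 15642 + 21/(-1/2) = 15642 + 21*(-2) = 15642 - 42 = 15600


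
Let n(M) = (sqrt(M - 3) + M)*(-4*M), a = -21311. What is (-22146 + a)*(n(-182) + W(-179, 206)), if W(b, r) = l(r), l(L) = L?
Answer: 5748926530 - 31636696*I*sqrt(185) ≈ 5.7489e+9 - 4.3031e+8*I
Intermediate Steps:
W(b, r) = r
n(M) = -4*M*(M + sqrt(-3 + M)) (n(M) = (sqrt(-3 + M) + M)*(-4*M) = (M + sqrt(-3 + M))*(-4*M) = -4*M*(M + sqrt(-3 + M)))
(-22146 + a)*(n(-182) + W(-179, 206)) = (-22146 - 21311)*(-4*(-182)*(-182 + sqrt(-3 - 182)) + 206) = -43457*(-4*(-182)*(-182 + sqrt(-185)) + 206) = -43457*(-4*(-182)*(-182 + I*sqrt(185)) + 206) = -43457*((-132496 + 728*I*sqrt(185)) + 206) = -43457*(-132290 + 728*I*sqrt(185)) = 5748926530 - 31636696*I*sqrt(185)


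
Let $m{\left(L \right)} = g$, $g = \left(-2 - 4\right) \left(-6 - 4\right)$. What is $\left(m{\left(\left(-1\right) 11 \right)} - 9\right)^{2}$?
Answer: $2601$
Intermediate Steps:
$g = 60$ ($g = \left(-6\right) \left(-10\right) = 60$)
$m{\left(L \right)} = 60$
$\left(m{\left(\left(-1\right) 11 \right)} - 9\right)^{2} = \left(60 - 9\right)^{2} = 51^{2} = 2601$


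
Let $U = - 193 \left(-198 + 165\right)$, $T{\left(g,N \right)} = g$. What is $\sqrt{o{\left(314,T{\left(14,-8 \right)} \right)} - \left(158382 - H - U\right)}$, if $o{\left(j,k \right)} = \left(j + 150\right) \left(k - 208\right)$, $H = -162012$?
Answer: $i \sqrt{404041} \approx 635.64 i$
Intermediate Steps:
$o{\left(j,k \right)} = \left(-208 + k\right) \left(150 + j\right)$ ($o{\left(j,k \right)} = \left(150 + j\right) \left(-208 + k\right) = \left(-208 + k\right) \left(150 + j\right)$)
$U = 6369$ ($U = \left(-193\right) \left(-33\right) = 6369$)
$\sqrt{o{\left(314,T{\left(14,-8 \right)} \right)} - \left(158382 - H - U\right)} = \sqrt{\left(-31200 - 65312 + 150 \cdot 14 + 314 \cdot 14\right) + \left(\left(-162012 + 6369\right) - 158382\right)} = \sqrt{\left(-31200 - 65312 + 2100 + 4396\right) - 314025} = \sqrt{-90016 - 314025} = \sqrt{-404041} = i \sqrt{404041}$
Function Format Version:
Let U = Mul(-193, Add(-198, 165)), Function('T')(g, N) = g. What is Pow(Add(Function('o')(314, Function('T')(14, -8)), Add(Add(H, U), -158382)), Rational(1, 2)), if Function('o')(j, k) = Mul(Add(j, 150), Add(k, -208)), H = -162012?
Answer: Mul(I, Pow(404041, Rational(1, 2))) ≈ Mul(635.64, I)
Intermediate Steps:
Function('o')(j, k) = Mul(Add(-208, k), Add(150, j)) (Function('o')(j, k) = Mul(Add(150, j), Add(-208, k)) = Mul(Add(-208, k), Add(150, j)))
U = 6369 (U = Mul(-193, -33) = 6369)
Pow(Add(Function('o')(314, Function('T')(14, -8)), Add(Add(H, U), -158382)), Rational(1, 2)) = Pow(Add(Add(-31200, Mul(-208, 314), Mul(150, 14), Mul(314, 14)), Add(Add(-162012, 6369), -158382)), Rational(1, 2)) = Pow(Add(Add(-31200, -65312, 2100, 4396), Add(-155643, -158382)), Rational(1, 2)) = Pow(Add(-90016, -314025), Rational(1, 2)) = Pow(-404041, Rational(1, 2)) = Mul(I, Pow(404041, Rational(1, 2)))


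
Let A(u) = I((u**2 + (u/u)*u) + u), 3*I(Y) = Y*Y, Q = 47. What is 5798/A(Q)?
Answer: 17394/5303809 ≈ 0.0032795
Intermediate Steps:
I(Y) = Y**2/3 (I(Y) = (Y*Y)/3 = Y**2/3)
A(u) = (u**2 + 2*u)**2/3 (A(u) = ((u**2 + (u/u)*u) + u)**2/3 = ((u**2 + 1*u) + u)**2/3 = ((u**2 + u) + u)**2/3 = ((u + u**2) + u)**2/3 = (u**2 + 2*u)**2/3)
5798/A(Q) = 5798/(((1/3)*47**2*(2 + 47)**2)) = 5798/(((1/3)*2209*49**2)) = 5798/(((1/3)*2209*2401)) = 5798/(5303809/3) = 5798*(3/5303809) = 17394/5303809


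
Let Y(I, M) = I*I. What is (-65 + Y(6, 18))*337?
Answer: -9773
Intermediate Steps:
Y(I, M) = I**2
(-65 + Y(6, 18))*337 = (-65 + 6**2)*337 = (-65 + 36)*337 = -29*337 = -9773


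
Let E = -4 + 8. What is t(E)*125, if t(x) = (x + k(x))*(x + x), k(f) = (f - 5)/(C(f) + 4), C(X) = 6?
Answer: 3900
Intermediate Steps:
E = 4
k(f) = -½ + f/10 (k(f) = (f - 5)/(6 + 4) = (-5 + f)/10 = (-5 + f)*(⅒) = -½ + f/10)
t(x) = 2*x*(-½ + 11*x/10) (t(x) = (x + (-½ + x/10))*(x + x) = (-½ + 11*x/10)*(2*x) = 2*x*(-½ + 11*x/10))
t(E)*125 = ((⅕)*4*(-5 + 11*4))*125 = ((⅕)*4*(-5 + 44))*125 = ((⅕)*4*39)*125 = (156/5)*125 = 3900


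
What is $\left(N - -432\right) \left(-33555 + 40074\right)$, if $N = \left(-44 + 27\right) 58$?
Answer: $-3611526$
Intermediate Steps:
$N = -986$ ($N = \left(-17\right) 58 = -986$)
$\left(N - -432\right) \left(-33555 + 40074\right) = \left(-986 - -432\right) \left(-33555 + 40074\right) = \left(-986 + \left(-4 + 436\right)\right) 6519 = \left(-986 + 432\right) 6519 = \left(-554\right) 6519 = -3611526$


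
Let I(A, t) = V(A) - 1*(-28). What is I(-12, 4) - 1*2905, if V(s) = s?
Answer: -2889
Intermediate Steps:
I(A, t) = 28 + A (I(A, t) = A - 1*(-28) = A + 28 = 28 + A)
I(-12, 4) - 1*2905 = (28 - 12) - 1*2905 = 16 - 2905 = -2889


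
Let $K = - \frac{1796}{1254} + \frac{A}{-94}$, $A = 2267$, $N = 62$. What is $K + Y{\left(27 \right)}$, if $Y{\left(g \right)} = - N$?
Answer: $- \frac{5159977}{58938} \approx -87.549$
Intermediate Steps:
$K = - \frac{1505821}{58938}$ ($K = - \frac{1796}{1254} + \frac{2267}{-94} = \left(-1796\right) \frac{1}{1254} + 2267 \left(- \frac{1}{94}\right) = - \frac{898}{627} - \frac{2267}{94} = - \frac{1505821}{58938} \approx -25.549$)
$Y{\left(g \right)} = -62$ ($Y{\left(g \right)} = \left(-1\right) 62 = -62$)
$K + Y{\left(27 \right)} = - \frac{1505821}{58938} - 62 = - \frac{5159977}{58938}$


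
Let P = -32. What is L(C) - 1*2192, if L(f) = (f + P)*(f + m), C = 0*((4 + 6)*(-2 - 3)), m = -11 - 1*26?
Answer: -1008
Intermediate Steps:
m = -37 (m = -11 - 26 = -37)
C = 0 (C = 0*(10*(-5)) = 0*(-50) = 0)
L(f) = (-37 + f)*(-32 + f) (L(f) = (f - 32)*(f - 37) = (-32 + f)*(-37 + f) = (-37 + f)*(-32 + f))
L(C) - 1*2192 = (1184 + 0² - 69*0) - 1*2192 = (1184 + 0 + 0) - 2192 = 1184 - 2192 = -1008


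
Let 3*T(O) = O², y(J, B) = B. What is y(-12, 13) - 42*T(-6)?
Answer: -491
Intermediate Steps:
T(O) = O²/3
y(-12, 13) - 42*T(-6) = 13 - 14*(-6)² = 13 - 14*36 = 13 - 42*12 = 13 - 504 = -491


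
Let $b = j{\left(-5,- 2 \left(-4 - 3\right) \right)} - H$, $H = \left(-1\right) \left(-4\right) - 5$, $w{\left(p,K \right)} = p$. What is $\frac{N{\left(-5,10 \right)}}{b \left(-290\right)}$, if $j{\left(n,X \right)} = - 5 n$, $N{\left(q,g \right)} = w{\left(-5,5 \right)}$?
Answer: $\frac{1}{1508} \approx 0.00066313$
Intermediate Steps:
$N{\left(q,g \right)} = -5$
$H = -1$ ($H = 4 - 5 = -1$)
$b = 26$ ($b = \left(-5\right) \left(-5\right) - -1 = 25 + 1 = 26$)
$\frac{N{\left(-5,10 \right)}}{b \left(-290\right)} = - \frac{5}{26 \left(-290\right)} = - \frac{5}{-7540} = \left(-5\right) \left(- \frac{1}{7540}\right) = \frac{1}{1508}$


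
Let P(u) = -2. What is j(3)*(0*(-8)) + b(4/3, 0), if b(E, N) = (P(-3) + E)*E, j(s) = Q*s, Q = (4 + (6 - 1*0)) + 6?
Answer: -8/9 ≈ -0.88889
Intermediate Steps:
Q = 16 (Q = (4 + (6 + 0)) + 6 = (4 + 6) + 6 = 10 + 6 = 16)
j(s) = 16*s
b(E, N) = E*(-2 + E) (b(E, N) = (-2 + E)*E = E*(-2 + E))
j(3)*(0*(-8)) + b(4/3, 0) = (16*3)*(0*(-8)) + (4/3)*(-2 + 4/3) = 48*0 + (4*(⅓))*(-2 + 4*(⅓)) = 0 + 4*(-2 + 4/3)/3 = 0 + (4/3)*(-⅔) = 0 - 8/9 = -8/9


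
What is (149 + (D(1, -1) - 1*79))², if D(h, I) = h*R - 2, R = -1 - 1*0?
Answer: 4489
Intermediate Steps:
R = -1 (R = -1 + 0 = -1)
D(h, I) = -2 - h (D(h, I) = h*(-1) - 2 = -h - 2 = -2 - h)
(149 + (D(1, -1) - 1*79))² = (149 + ((-2 - 1*1) - 1*79))² = (149 + ((-2 - 1) - 79))² = (149 + (-3 - 79))² = (149 - 82)² = 67² = 4489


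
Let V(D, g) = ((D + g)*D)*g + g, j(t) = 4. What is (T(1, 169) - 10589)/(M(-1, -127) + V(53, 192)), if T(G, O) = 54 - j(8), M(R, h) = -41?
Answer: -10539/2493271 ≈ -0.0042270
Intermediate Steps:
T(G, O) = 50 (T(G, O) = 54 - 1*4 = 54 - 4 = 50)
V(D, g) = g + D*g*(D + g) (V(D, g) = (D*(D + g))*g + g = D*g*(D + g) + g = g + D*g*(D + g))
(T(1, 169) - 10589)/(M(-1, -127) + V(53, 192)) = (50 - 10589)/(-41 + 192*(1 + 53**2 + 53*192)) = -10539/(-41 + 192*(1 + 2809 + 10176)) = -10539/(-41 + 192*12986) = -10539/(-41 + 2493312) = -10539/2493271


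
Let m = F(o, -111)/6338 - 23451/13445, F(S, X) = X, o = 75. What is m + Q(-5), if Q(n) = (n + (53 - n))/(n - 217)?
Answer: -9461019164/4729399755 ≈ -2.0005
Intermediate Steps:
Q(n) = 53/(-217 + n)
m = -150124833/85214410 (m = -111/6338 - 23451/13445 = -150124833/85214410 ≈ -1.7617)
m + Q(-5) = -150124833/85214410 + 53/(-217 - 5) = -150124833/85214410 + 53/(-222) = -150124833/85214410 + 53*(-1/222) = -150124833/85214410 - 53/222 = -9461019164/4729399755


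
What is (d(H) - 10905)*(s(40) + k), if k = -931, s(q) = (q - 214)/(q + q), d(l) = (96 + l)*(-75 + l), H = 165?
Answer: -93952059/8 ≈ -1.1744e+7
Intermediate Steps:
d(l) = (-75 + l)*(96 + l)
s(q) = (-214 + q)/(2*q) (s(q) = (-214 + q)/((2*q)) = (-214 + q)*(1/(2*q)) = (-214 + q)/(2*q))
(d(H) - 10905)*(s(40) + k) = ((-7200 + 165² + 21*165) - 10905)*((½)*(-214 + 40)/40 - 931) = ((-7200 + 27225 + 3465) - 10905)*((½)*(1/40)*(-174) - 931) = (23490 - 10905)*(-87/40 - 931) = 12585*(-37327/40) = -93952059/8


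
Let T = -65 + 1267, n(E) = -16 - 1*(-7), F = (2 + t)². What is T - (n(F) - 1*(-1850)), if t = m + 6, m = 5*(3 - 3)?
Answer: -639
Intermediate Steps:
m = 0 (m = 5*0 = 0)
t = 6 (t = 0 + 6 = 6)
F = 64 (F = (2 + 6)² = 8² = 64)
n(E) = -9 (n(E) = -16 + 7 = -9)
T = 1202
T - (n(F) - 1*(-1850)) = 1202 - (-9 - 1*(-1850)) = 1202 - (-9 + 1850) = 1202 - 1*1841 = 1202 - 1841 = -639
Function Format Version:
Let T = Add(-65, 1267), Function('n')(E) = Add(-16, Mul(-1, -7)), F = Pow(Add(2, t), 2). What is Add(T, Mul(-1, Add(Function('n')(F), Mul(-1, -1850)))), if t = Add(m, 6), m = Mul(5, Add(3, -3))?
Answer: -639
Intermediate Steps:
m = 0 (m = Mul(5, 0) = 0)
t = 6 (t = Add(0, 6) = 6)
F = 64 (F = Pow(Add(2, 6), 2) = Pow(8, 2) = 64)
Function('n')(E) = -9 (Function('n')(E) = Add(-16, 7) = -9)
T = 1202
Add(T, Mul(-1, Add(Function('n')(F), Mul(-1, -1850)))) = Add(1202, Mul(-1, Add(-9, Mul(-1, -1850)))) = Add(1202, Mul(-1, Add(-9, 1850))) = Add(1202, Mul(-1, 1841)) = Add(1202, -1841) = -639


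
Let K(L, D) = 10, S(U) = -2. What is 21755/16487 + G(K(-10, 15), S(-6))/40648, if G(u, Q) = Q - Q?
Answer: 21755/16487 ≈ 1.3195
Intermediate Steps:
G(u, Q) = 0
21755/16487 + G(K(-10, 15), S(-6))/40648 = 21755/16487 + 0/40648 = 21755*(1/16487) + 0*(1/40648) = 21755/16487 + 0 = 21755/16487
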